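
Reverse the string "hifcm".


Input: hifcm
Reading characters right to left:
  Position 4: 'm'
  Position 3: 'c'
  Position 2: 'f'
  Position 1: 'i'
  Position 0: 'h'
Reversed: mcfih

mcfih


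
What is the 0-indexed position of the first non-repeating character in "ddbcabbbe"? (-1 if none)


Input: ddbcabbbe
Character frequencies:
  'a': 1
  'b': 4
  'c': 1
  'd': 2
  'e': 1
Scanning left to right for freq == 1:
  Position 0 ('d'): freq=2, skip
  Position 1 ('d'): freq=2, skip
  Position 2 ('b'): freq=4, skip
  Position 3 ('c'): unique! => answer = 3

3


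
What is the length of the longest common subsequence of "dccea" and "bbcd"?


LCS of "dccea" and "bbcd"
DP table:
           b    b    c    d
      0    0    0    0    0
  d   0    0    0    0    1
  c   0    0    0    1    1
  c   0    0    0    1    1
  e   0    0    0    1    1
  a   0    0    0    1    1
LCS length = dp[5][4] = 1

1


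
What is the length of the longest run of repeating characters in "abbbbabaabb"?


Input: "abbbbabaabb"
Scanning for longest run:
  Position 1 ('b'): new char, reset run to 1
  Position 2 ('b'): continues run of 'b', length=2
  Position 3 ('b'): continues run of 'b', length=3
  Position 4 ('b'): continues run of 'b', length=4
  Position 5 ('a'): new char, reset run to 1
  Position 6 ('b'): new char, reset run to 1
  Position 7 ('a'): new char, reset run to 1
  Position 8 ('a'): continues run of 'a', length=2
  Position 9 ('b'): new char, reset run to 1
  Position 10 ('b'): continues run of 'b', length=2
Longest run: 'b' with length 4

4


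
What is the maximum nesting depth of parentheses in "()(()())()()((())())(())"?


Input: "()(()())()()((())())(())"
Tracking depth:
  Position 0 '(': depth becomes 1
  Position 1 ')': depth becomes 0
  Position 2 '(': depth becomes 1
  Position 3 '(': depth becomes 2
  Position 4 ')': depth becomes 1
  Position 5 '(': depth becomes 2
  Position 6 ')': depth becomes 1
  Position 7 ')': depth becomes 0
  Position 8 '(': depth becomes 1
  Position 9 ')': depth becomes 0
  Position 10 '(': depth becomes 1
  Position 11 ')': depth becomes 0
  Position 12 '(': depth becomes 1
  Position 13 '(': depth becomes 2
  Position 14 '(': depth becomes 3
  Position 15 ')': depth becomes 2
  Position 16 ')': depth becomes 1
  Position 17 '(': depth becomes 2
  Position 18 ')': depth becomes 1
  Position 19 ')': depth becomes 0
  Position 20 '(': depth becomes 1
  Position 21 '(': depth becomes 2
  Position 22 ')': depth becomes 1
  Position 23 ')': depth becomes 0
Maximum depth reached: 3

3


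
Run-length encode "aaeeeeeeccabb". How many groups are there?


Input: aaeeeeeeccabb
Scanning for consecutive runs:
  Group 1: 'a' x 2 (positions 0-1)
  Group 2: 'e' x 6 (positions 2-7)
  Group 3: 'c' x 2 (positions 8-9)
  Group 4: 'a' x 1 (positions 10-10)
  Group 5: 'b' x 2 (positions 11-12)
Total groups: 5

5


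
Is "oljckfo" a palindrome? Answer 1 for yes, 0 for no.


Input: oljckfo
Reversed: ofkcjlo
  Compare pos 0 ('o') with pos 6 ('o'): match
  Compare pos 1 ('l') with pos 5 ('f'): MISMATCH
  Compare pos 2 ('j') with pos 4 ('k'): MISMATCH
Result: not a palindrome

0


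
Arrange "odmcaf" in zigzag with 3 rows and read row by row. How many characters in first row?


Zigzag "odmcaf" into 3 rows:
Placing characters:
  'o' => row 0
  'd' => row 1
  'm' => row 2
  'c' => row 1
  'a' => row 0
  'f' => row 1
Rows:
  Row 0: "oa"
  Row 1: "dcf"
  Row 2: "m"
First row length: 2

2


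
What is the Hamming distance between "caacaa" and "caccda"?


Comparing "caacaa" and "caccda" position by position:
  Position 0: 'c' vs 'c' => same
  Position 1: 'a' vs 'a' => same
  Position 2: 'a' vs 'c' => differ
  Position 3: 'c' vs 'c' => same
  Position 4: 'a' vs 'd' => differ
  Position 5: 'a' vs 'a' => same
Total differences (Hamming distance): 2

2


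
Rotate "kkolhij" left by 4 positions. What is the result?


Input: "kkolhij", rotate left by 4
First 4 characters: "kkol"
Remaining characters: "hij"
Concatenate remaining + first: "hij" + "kkol" = "hijkkol"

hijkkol


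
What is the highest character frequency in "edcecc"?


Input: edcecc
Character counts:
  'c': 3
  'd': 1
  'e': 2
Maximum frequency: 3

3


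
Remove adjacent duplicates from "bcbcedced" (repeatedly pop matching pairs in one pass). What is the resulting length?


Input: bcbcedced
Stack-based adjacent duplicate removal:
  Read 'b': push. Stack: b
  Read 'c': push. Stack: bc
  Read 'b': push. Stack: bcb
  Read 'c': push. Stack: bcbc
  Read 'e': push. Stack: bcbce
  Read 'd': push. Stack: bcbced
  Read 'c': push. Stack: bcbcedc
  Read 'e': push. Stack: bcbcedce
  Read 'd': push. Stack: bcbcedced
Final stack: "bcbcedced" (length 9)

9


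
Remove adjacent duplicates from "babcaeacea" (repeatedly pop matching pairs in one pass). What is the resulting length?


Input: babcaeacea
Stack-based adjacent duplicate removal:
  Read 'b': push. Stack: b
  Read 'a': push. Stack: ba
  Read 'b': push. Stack: bab
  Read 'c': push. Stack: babc
  Read 'a': push. Stack: babca
  Read 'e': push. Stack: babcae
  Read 'a': push. Stack: babcaea
  Read 'c': push. Stack: babcaeac
  Read 'e': push. Stack: babcaeace
  Read 'a': push. Stack: babcaeacea
Final stack: "babcaeacea" (length 10)

10


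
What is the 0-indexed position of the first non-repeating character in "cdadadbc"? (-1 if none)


Input: cdadadbc
Character frequencies:
  'a': 2
  'b': 1
  'c': 2
  'd': 3
Scanning left to right for freq == 1:
  Position 0 ('c'): freq=2, skip
  Position 1 ('d'): freq=3, skip
  Position 2 ('a'): freq=2, skip
  Position 3 ('d'): freq=3, skip
  Position 4 ('a'): freq=2, skip
  Position 5 ('d'): freq=3, skip
  Position 6 ('b'): unique! => answer = 6

6


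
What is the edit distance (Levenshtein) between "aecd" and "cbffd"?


Computing edit distance: "aecd" -> "cbffd"
DP table:
           c    b    f    f    d
      0    1    2    3    4    5
  a   1    1    2    3    4    5
  e   2    2    2    3    4    5
  c   3    2    3    3    4    5
  d   4    3    3    4    4    4
Edit distance = dp[4][5] = 4

4


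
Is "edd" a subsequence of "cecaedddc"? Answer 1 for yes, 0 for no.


Check if "edd" is a subsequence of "cecaedddc"
Greedy scan:
  Position 0 ('c'): no match needed
  Position 1 ('e'): matches sub[0] = 'e'
  Position 2 ('c'): no match needed
  Position 3 ('a'): no match needed
  Position 4 ('e'): no match needed
  Position 5 ('d'): matches sub[1] = 'd'
  Position 6 ('d'): matches sub[2] = 'd'
  Position 7 ('d'): no match needed
  Position 8 ('c'): no match needed
All 3 characters matched => is a subsequence

1


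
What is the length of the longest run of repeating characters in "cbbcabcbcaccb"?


Input: "cbbcabcbcaccb"
Scanning for longest run:
  Position 1 ('b'): new char, reset run to 1
  Position 2 ('b'): continues run of 'b', length=2
  Position 3 ('c'): new char, reset run to 1
  Position 4 ('a'): new char, reset run to 1
  Position 5 ('b'): new char, reset run to 1
  Position 6 ('c'): new char, reset run to 1
  Position 7 ('b'): new char, reset run to 1
  Position 8 ('c'): new char, reset run to 1
  Position 9 ('a'): new char, reset run to 1
  Position 10 ('c'): new char, reset run to 1
  Position 11 ('c'): continues run of 'c', length=2
  Position 12 ('b'): new char, reset run to 1
Longest run: 'b' with length 2

2


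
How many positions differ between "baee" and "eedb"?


Comparing "baee" and "eedb" position by position:
  Position 0: 'b' vs 'e' => DIFFER
  Position 1: 'a' vs 'e' => DIFFER
  Position 2: 'e' vs 'd' => DIFFER
  Position 3: 'e' vs 'b' => DIFFER
Positions that differ: 4

4


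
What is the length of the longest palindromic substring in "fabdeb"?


Input: "fabdeb"
Checking substrings for palindromes:
  No multi-char palindromic substrings found
Longest palindromic substring: "f" with length 1

1


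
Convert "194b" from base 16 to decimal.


Input: "194b" in base 16
Positional expansion:
  Digit '1' (value 1) x 16^3 = 4096
  Digit '9' (value 9) x 16^2 = 2304
  Digit '4' (value 4) x 16^1 = 64
  Digit 'b' (value 11) x 16^0 = 11
Sum = 6475

6475


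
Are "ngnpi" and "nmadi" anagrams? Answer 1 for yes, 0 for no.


Strings: "ngnpi", "nmadi"
Sorted first:  ginnp
Sorted second: adimn
Differ at position 0: 'g' vs 'a' => not anagrams

0


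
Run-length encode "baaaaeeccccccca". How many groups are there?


Input: baaaaeeccccccca
Scanning for consecutive runs:
  Group 1: 'b' x 1 (positions 0-0)
  Group 2: 'a' x 4 (positions 1-4)
  Group 3: 'e' x 2 (positions 5-6)
  Group 4: 'c' x 7 (positions 7-13)
  Group 5: 'a' x 1 (positions 14-14)
Total groups: 5

5


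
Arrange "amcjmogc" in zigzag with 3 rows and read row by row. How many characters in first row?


Zigzag "amcjmogc" into 3 rows:
Placing characters:
  'a' => row 0
  'm' => row 1
  'c' => row 2
  'j' => row 1
  'm' => row 0
  'o' => row 1
  'g' => row 2
  'c' => row 1
Rows:
  Row 0: "am"
  Row 1: "mjoc"
  Row 2: "cg"
First row length: 2

2


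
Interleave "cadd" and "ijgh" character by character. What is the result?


Interleaving "cadd" and "ijgh":
  Position 0: 'c' from first, 'i' from second => "ci"
  Position 1: 'a' from first, 'j' from second => "aj"
  Position 2: 'd' from first, 'g' from second => "dg"
  Position 3: 'd' from first, 'h' from second => "dh"
Result: ciajdgdh

ciajdgdh


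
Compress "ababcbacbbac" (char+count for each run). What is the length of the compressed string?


Input: ababcbacbbac
Runs:
  'a' x 1 => "a1"
  'b' x 1 => "b1"
  'a' x 1 => "a1"
  'b' x 1 => "b1"
  'c' x 1 => "c1"
  'b' x 1 => "b1"
  'a' x 1 => "a1"
  'c' x 1 => "c1"
  'b' x 2 => "b2"
  'a' x 1 => "a1"
  'c' x 1 => "c1"
Compressed: "a1b1a1b1c1b1a1c1b2a1c1"
Compressed length: 22

22


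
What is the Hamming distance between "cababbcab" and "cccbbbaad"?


Comparing "cababbcab" and "cccbbbaad" position by position:
  Position 0: 'c' vs 'c' => same
  Position 1: 'a' vs 'c' => differ
  Position 2: 'b' vs 'c' => differ
  Position 3: 'a' vs 'b' => differ
  Position 4: 'b' vs 'b' => same
  Position 5: 'b' vs 'b' => same
  Position 6: 'c' vs 'a' => differ
  Position 7: 'a' vs 'a' => same
  Position 8: 'b' vs 'd' => differ
Total differences (Hamming distance): 5

5


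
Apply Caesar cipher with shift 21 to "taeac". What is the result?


Caesar cipher: shift "taeac" by 21
  't' (pos 19) + 21 = pos 14 = 'o'
  'a' (pos 0) + 21 = pos 21 = 'v'
  'e' (pos 4) + 21 = pos 25 = 'z'
  'a' (pos 0) + 21 = pos 21 = 'v'
  'c' (pos 2) + 21 = pos 23 = 'x'
Result: ovzvx

ovzvx


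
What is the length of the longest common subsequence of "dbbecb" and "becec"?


LCS of "dbbecb" and "becec"
DP table:
           b    e    c    e    c
      0    0    0    0    0    0
  d   0    0    0    0    0    0
  b   0    1    1    1    1    1
  b   0    1    1    1    1    1
  e   0    1    2    2    2    2
  c   0    1    2    3    3    3
  b   0    1    2    3    3    3
LCS length = dp[6][5] = 3

3


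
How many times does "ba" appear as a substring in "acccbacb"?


Searching for "ba" in "acccbacb"
Scanning each position:
  Position 0: "ac" => no
  Position 1: "cc" => no
  Position 2: "cc" => no
  Position 3: "cb" => no
  Position 4: "ba" => MATCH
  Position 5: "ac" => no
  Position 6: "cb" => no
Total occurrences: 1

1


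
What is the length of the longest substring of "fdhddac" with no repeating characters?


Input: "fdhddac"
Sliding window (track last position of each char):
  Position 0 ('f'): window [0,0] length 1 -- new best
  Position 1 ('d'): window [0,1] length 2 -- new best
  Position 2 ('h'): window [0,2] length 3 -- new best
  Position 3 ('d'): repeat (last at 1), move window start to 2
  Position 3 ('d'): window [2,3] length 2
  Position 4 ('d'): repeat (last at 3), move window start to 4
  Position 4 ('d'): window [4,4] length 1
  Position 5 ('a'): window [4,5] length 2
  Position 6 ('c'): window [4,6] length 3
Longest substring with no repeats: "fdh" with length 3

3


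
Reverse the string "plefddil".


Input: plefddil
Reading characters right to left:
  Position 7: 'l'
  Position 6: 'i'
  Position 5: 'd'
  Position 4: 'd'
  Position 3: 'f'
  Position 2: 'e'
  Position 1: 'l'
  Position 0: 'p'
Reversed: liddfelp

liddfelp


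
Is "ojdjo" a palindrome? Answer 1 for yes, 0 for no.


Input: ojdjo
Reversed: ojdjo
  Compare pos 0 ('o') with pos 4 ('o'): match
  Compare pos 1 ('j') with pos 3 ('j'): match
Result: palindrome

1


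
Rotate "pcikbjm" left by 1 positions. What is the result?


Input: "pcikbjm", rotate left by 1
First 1 characters: "p"
Remaining characters: "cikbjm"
Concatenate remaining + first: "cikbjm" + "p" = "cikbjmp"

cikbjmp


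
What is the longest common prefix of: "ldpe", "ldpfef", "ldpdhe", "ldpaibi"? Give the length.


Words: ldpe, ldpfef, ldpdhe, ldpaibi
  Position 0: all 'l' => match
  Position 1: all 'd' => match
  Position 2: all 'p' => match
  Position 3: ('e', 'f', 'd', 'a') => mismatch, stop
LCP = "ldp" (length 3)

3


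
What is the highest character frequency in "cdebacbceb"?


Input: cdebacbceb
Character counts:
  'a': 1
  'b': 3
  'c': 3
  'd': 1
  'e': 2
Maximum frequency: 3

3


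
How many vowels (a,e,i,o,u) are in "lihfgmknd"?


Input: lihfgmknd
Checking each character:
  'l' at position 0: consonant
  'i' at position 1: vowel (running total: 1)
  'h' at position 2: consonant
  'f' at position 3: consonant
  'g' at position 4: consonant
  'm' at position 5: consonant
  'k' at position 6: consonant
  'n' at position 7: consonant
  'd' at position 8: consonant
Total vowels: 1

1


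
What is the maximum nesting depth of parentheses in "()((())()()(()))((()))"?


Input: "()((())()()(()))((()))"
Tracking depth:
  Position 0 '(': depth becomes 1
  Position 1 ')': depth becomes 0
  Position 2 '(': depth becomes 1
  Position 3 '(': depth becomes 2
  Position 4 '(': depth becomes 3
  Position 5 ')': depth becomes 2
  Position 6 ')': depth becomes 1
  Position 7 '(': depth becomes 2
  Position 8 ')': depth becomes 1
  Position 9 '(': depth becomes 2
  Position 10 ')': depth becomes 1
  Position 11 '(': depth becomes 2
  Position 12 '(': depth becomes 3
  Position 13 ')': depth becomes 2
  Position 14 ')': depth becomes 1
  Position 15 ')': depth becomes 0
  Position 16 '(': depth becomes 1
  Position 17 '(': depth becomes 2
  Position 18 '(': depth becomes 3
  Position 19 ')': depth becomes 2
  Position 20 ')': depth becomes 1
  Position 21 ')': depth becomes 0
Maximum depth reached: 3

3


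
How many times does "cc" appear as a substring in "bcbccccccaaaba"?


Searching for "cc" in "bcbccccccaaaba"
Scanning each position:
  Position 0: "bc" => no
  Position 1: "cb" => no
  Position 2: "bc" => no
  Position 3: "cc" => MATCH
  Position 4: "cc" => MATCH
  Position 5: "cc" => MATCH
  Position 6: "cc" => MATCH
  Position 7: "cc" => MATCH
  Position 8: "ca" => no
  Position 9: "aa" => no
  Position 10: "aa" => no
  Position 11: "ab" => no
  Position 12: "ba" => no
Total occurrences: 5

5


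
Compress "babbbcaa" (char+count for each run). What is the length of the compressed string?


Input: babbbcaa
Runs:
  'b' x 1 => "b1"
  'a' x 1 => "a1"
  'b' x 3 => "b3"
  'c' x 1 => "c1"
  'a' x 2 => "a2"
Compressed: "b1a1b3c1a2"
Compressed length: 10

10


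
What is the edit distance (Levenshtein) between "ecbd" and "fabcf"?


Computing edit distance: "ecbd" -> "fabcf"
DP table:
           f    a    b    c    f
      0    1    2    3    4    5
  e   1    1    2    3    4    5
  c   2    2    2    3    3    4
  b   3    3    3    2    3    4
  d   4    4    4    3    3    4
Edit distance = dp[4][5] = 4

4


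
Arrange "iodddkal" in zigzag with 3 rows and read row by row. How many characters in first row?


Zigzag "iodddkal" into 3 rows:
Placing characters:
  'i' => row 0
  'o' => row 1
  'd' => row 2
  'd' => row 1
  'd' => row 0
  'k' => row 1
  'a' => row 2
  'l' => row 1
Rows:
  Row 0: "id"
  Row 1: "odkl"
  Row 2: "da"
First row length: 2

2


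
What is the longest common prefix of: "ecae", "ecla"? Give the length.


Words: ecae, ecla
  Position 0: all 'e' => match
  Position 1: all 'c' => match
  Position 2: ('a', 'l') => mismatch, stop
LCP = "ec" (length 2)

2


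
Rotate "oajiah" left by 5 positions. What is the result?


Input: "oajiah", rotate left by 5
First 5 characters: "oajia"
Remaining characters: "h"
Concatenate remaining + first: "h" + "oajia" = "hoajia"

hoajia


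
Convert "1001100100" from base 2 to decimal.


Input: "1001100100" in base 2
Positional expansion:
  Digit '1' (value 1) x 2^9 = 512
  Digit '0' (value 0) x 2^8 = 0
  Digit '0' (value 0) x 2^7 = 0
  Digit '1' (value 1) x 2^6 = 64
  Digit '1' (value 1) x 2^5 = 32
  Digit '0' (value 0) x 2^4 = 0
  Digit '0' (value 0) x 2^3 = 0
  Digit '1' (value 1) x 2^2 = 4
  Digit '0' (value 0) x 2^1 = 0
  Digit '0' (value 0) x 2^0 = 0
Sum = 612

612


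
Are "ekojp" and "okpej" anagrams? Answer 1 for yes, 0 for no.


Strings: "ekojp", "okpej"
Sorted first:  ejkop
Sorted second: ejkop
Sorted forms match => anagrams

1


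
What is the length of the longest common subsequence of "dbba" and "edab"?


LCS of "dbba" and "edab"
DP table:
           e    d    a    b
      0    0    0    0    0
  d   0    0    1    1    1
  b   0    0    1    1    2
  b   0    0    1    1    2
  a   0    0    1    2    2
LCS length = dp[4][4] = 2

2


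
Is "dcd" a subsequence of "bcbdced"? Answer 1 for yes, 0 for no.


Check if "dcd" is a subsequence of "bcbdced"
Greedy scan:
  Position 0 ('b'): no match needed
  Position 1 ('c'): no match needed
  Position 2 ('b'): no match needed
  Position 3 ('d'): matches sub[0] = 'd'
  Position 4 ('c'): matches sub[1] = 'c'
  Position 5 ('e'): no match needed
  Position 6 ('d'): matches sub[2] = 'd'
All 3 characters matched => is a subsequence

1


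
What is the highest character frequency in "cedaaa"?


Input: cedaaa
Character counts:
  'a': 3
  'c': 1
  'd': 1
  'e': 1
Maximum frequency: 3

3


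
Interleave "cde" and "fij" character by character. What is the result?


Interleaving "cde" and "fij":
  Position 0: 'c' from first, 'f' from second => "cf"
  Position 1: 'd' from first, 'i' from second => "di"
  Position 2: 'e' from first, 'j' from second => "ej"
Result: cfdiej

cfdiej


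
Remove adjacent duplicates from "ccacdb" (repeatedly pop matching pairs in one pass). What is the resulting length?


Input: ccacdb
Stack-based adjacent duplicate removal:
  Read 'c': push. Stack: c
  Read 'c': matches stack top 'c' => pop. Stack: (empty)
  Read 'a': push. Stack: a
  Read 'c': push. Stack: ac
  Read 'd': push. Stack: acd
  Read 'b': push. Stack: acdb
Final stack: "acdb" (length 4)

4


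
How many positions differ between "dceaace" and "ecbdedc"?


Comparing "dceaace" and "ecbdedc" position by position:
  Position 0: 'd' vs 'e' => DIFFER
  Position 1: 'c' vs 'c' => same
  Position 2: 'e' vs 'b' => DIFFER
  Position 3: 'a' vs 'd' => DIFFER
  Position 4: 'a' vs 'e' => DIFFER
  Position 5: 'c' vs 'd' => DIFFER
  Position 6: 'e' vs 'c' => DIFFER
Positions that differ: 6

6


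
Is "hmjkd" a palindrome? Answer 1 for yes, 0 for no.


Input: hmjkd
Reversed: dkjmh
  Compare pos 0 ('h') with pos 4 ('d'): MISMATCH
  Compare pos 1 ('m') with pos 3 ('k'): MISMATCH
Result: not a palindrome

0


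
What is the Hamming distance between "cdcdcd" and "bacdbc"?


Comparing "cdcdcd" and "bacdbc" position by position:
  Position 0: 'c' vs 'b' => differ
  Position 1: 'd' vs 'a' => differ
  Position 2: 'c' vs 'c' => same
  Position 3: 'd' vs 'd' => same
  Position 4: 'c' vs 'b' => differ
  Position 5: 'd' vs 'c' => differ
Total differences (Hamming distance): 4

4


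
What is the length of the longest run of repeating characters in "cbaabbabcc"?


Input: "cbaabbabcc"
Scanning for longest run:
  Position 1 ('b'): new char, reset run to 1
  Position 2 ('a'): new char, reset run to 1
  Position 3 ('a'): continues run of 'a', length=2
  Position 4 ('b'): new char, reset run to 1
  Position 5 ('b'): continues run of 'b', length=2
  Position 6 ('a'): new char, reset run to 1
  Position 7 ('b'): new char, reset run to 1
  Position 8 ('c'): new char, reset run to 1
  Position 9 ('c'): continues run of 'c', length=2
Longest run: 'a' with length 2

2


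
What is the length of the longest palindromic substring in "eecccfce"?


Input: "eecccfce"
Checking substrings for palindromes:
  [2:5] "ccc" (len 3) => palindrome
  [4:7] "cfc" (len 3) => palindrome
  [0:2] "ee" (len 2) => palindrome
  [2:4] "cc" (len 2) => palindrome
  [3:5] "cc" (len 2) => palindrome
Longest palindromic substring: "ccc" with length 3

3


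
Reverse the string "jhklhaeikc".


Input: jhklhaeikc
Reading characters right to left:
  Position 9: 'c'
  Position 8: 'k'
  Position 7: 'i'
  Position 6: 'e'
  Position 5: 'a'
  Position 4: 'h'
  Position 3: 'l'
  Position 2: 'k'
  Position 1: 'h'
  Position 0: 'j'
Reversed: ckieahlkhj

ckieahlkhj


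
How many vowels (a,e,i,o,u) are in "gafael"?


Input: gafael
Checking each character:
  'g' at position 0: consonant
  'a' at position 1: vowel (running total: 1)
  'f' at position 2: consonant
  'a' at position 3: vowel (running total: 2)
  'e' at position 4: vowel (running total: 3)
  'l' at position 5: consonant
Total vowels: 3

3


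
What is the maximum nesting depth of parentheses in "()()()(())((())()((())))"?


Input: "()()()(())((())()((())))"
Tracking depth:
  Position 0 '(': depth becomes 1
  Position 1 ')': depth becomes 0
  Position 2 '(': depth becomes 1
  Position 3 ')': depth becomes 0
  Position 4 '(': depth becomes 1
  Position 5 ')': depth becomes 0
  Position 6 '(': depth becomes 1
  Position 7 '(': depth becomes 2
  Position 8 ')': depth becomes 1
  Position 9 ')': depth becomes 0
  Position 10 '(': depth becomes 1
  Position 11 '(': depth becomes 2
  Position 12 '(': depth becomes 3
  Position 13 ')': depth becomes 2
  Position 14 ')': depth becomes 1
  Position 15 '(': depth becomes 2
  Position 16 ')': depth becomes 1
  Position 17 '(': depth becomes 2
  Position 18 '(': depth becomes 3
  Position 19 '(': depth becomes 4
  Position 20 ')': depth becomes 3
  Position 21 ')': depth becomes 2
  Position 22 ')': depth becomes 1
  Position 23 ')': depth becomes 0
Maximum depth reached: 4

4


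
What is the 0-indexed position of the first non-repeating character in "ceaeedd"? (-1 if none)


Input: ceaeedd
Character frequencies:
  'a': 1
  'c': 1
  'd': 2
  'e': 3
Scanning left to right for freq == 1:
  Position 0 ('c'): unique! => answer = 0

0


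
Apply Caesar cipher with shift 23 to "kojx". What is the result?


Caesar cipher: shift "kojx" by 23
  'k' (pos 10) + 23 = pos 7 = 'h'
  'o' (pos 14) + 23 = pos 11 = 'l'
  'j' (pos 9) + 23 = pos 6 = 'g'
  'x' (pos 23) + 23 = pos 20 = 'u'
Result: hlgu

hlgu


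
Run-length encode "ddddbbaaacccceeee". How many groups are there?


Input: ddddbbaaacccceeee
Scanning for consecutive runs:
  Group 1: 'd' x 4 (positions 0-3)
  Group 2: 'b' x 2 (positions 4-5)
  Group 3: 'a' x 3 (positions 6-8)
  Group 4: 'c' x 4 (positions 9-12)
  Group 5: 'e' x 4 (positions 13-16)
Total groups: 5

5


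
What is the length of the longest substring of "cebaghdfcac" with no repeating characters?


Input: "cebaghdfcac"
Sliding window (track last position of each char):
  Position 0 ('c'): window [0,0] length 1 -- new best
  Position 1 ('e'): window [0,1] length 2 -- new best
  Position 2 ('b'): window [0,2] length 3 -- new best
  Position 3 ('a'): window [0,3] length 4 -- new best
  Position 4 ('g'): window [0,4] length 5 -- new best
  Position 5 ('h'): window [0,5] length 6 -- new best
  Position 6 ('d'): window [0,6] length 7 -- new best
  Position 7 ('f'): window [0,7] length 8 -- new best
  Position 8 ('c'): repeat (last at 0), move window start to 1
  Position 8 ('c'): window [1,8] length 8
  Position 9 ('a'): repeat (last at 3), move window start to 4
  Position 9 ('a'): window [4,9] length 6
  Position 10 ('c'): repeat (last at 8), move window start to 9
  Position 10 ('c'): window [9,10] length 2
Longest substring with no repeats: "cebaghdf" with length 8

8


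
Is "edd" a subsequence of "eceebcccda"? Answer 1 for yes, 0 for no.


Check if "edd" is a subsequence of "eceebcccda"
Greedy scan:
  Position 0 ('e'): matches sub[0] = 'e'
  Position 1 ('c'): no match needed
  Position 2 ('e'): no match needed
  Position 3 ('e'): no match needed
  Position 4 ('b'): no match needed
  Position 5 ('c'): no match needed
  Position 6 ('c'): no match needed
  Position 7 ('c'): no match needed
  Position 8 ('d'): matches sub[1] = 'd'
  Position 9 ('a'): no match needed
Only matched 2/3 characters => not a subsequence

0


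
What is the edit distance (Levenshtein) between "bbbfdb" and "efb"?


Computing edit distance: "bbbfdb" -> "efb"
DP table:
           e    f    b
      0    1    2    3
  b   1    1    2    2
  b   2    2    2    2
  b   3    3    3    2
  f   4    4    3    3
  d   5    5    4    4
  b   6    6    5    4
Edit distance = dp[6][3] = 4

4


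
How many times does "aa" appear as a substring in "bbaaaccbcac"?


Searching for "aa" in "bbaaaccbcac"
Scanning each position:
  Position 0: "bb" => no
  Position 1: "ba" => no
  Position 2: "aa" => MATCH
  Position 3: "aa" => MATCH
  Position 4: "ac" => no
  Position 5: "cc" => no
  Position 6: "cb" => no
  Position 7: "bc" => no
  Position 8: "ca" => no
  Position 9: "ac" => no
Total occurrences: 2

2


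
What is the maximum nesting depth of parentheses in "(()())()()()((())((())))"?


Input: "(()())()()()((())((())))"
Tracking depth:
  Position 0 '(': depth becomes 1
  Position 1 '(': depth becomes 2
  Position 2 ')': depth becomes 1
  Position 3 '(': depth becomes 2
  Position 4 ')': depth becomes 1
  Position 5 ')': depth becomes 0
  Position 6 '(': depth becomes 1
  Position 7 ')': depth becomes 0
  Position 8 '(': depth becomes 1
  Position 9 ')': depth becomes 0
  Position 10 '(': depth becomes 1
  Position 11 ')': depth becomes 0
  Position 12 '(': depth becomes 1
  Position 13 '(': depth becomes 2
  Position 14 '(': depth becomes 3
  Position 15 ')': depth becomes 2
  Position 16 ')': depth becomes 1
  Position 17 '(': depth becomes 2
  Position 18 '(': depth becomes 3
  Position 19 '(': depth becomes 4
  Position 20 ')': depth becomes 3
  Position 21 ')': depth becomes 2
  Position 22 ')': depth becomes 1
  Position 23 ')': depth becomes 0
Maximum depth reached: 4

4


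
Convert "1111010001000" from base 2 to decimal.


Input: "1111010001000" in base 2
Positional expansion:
  Digit '1' (value 1) x 2^12 = 4096
  Digit '1' (value 1) x 2^11 = 2048
  Digit '1' (value 1) x 2^10 = 1024
  Digit '1' (value 1) x 2^9 = 512
  Digit '0' (value 0) x 2^8 = 0
  Digit '1' (value 1) x 2^7 = 128
  Digit '0' (value 0) x 2^6 = 0
  Digit '0' (value 0) x 2^5 = 0
  Digit '0' (value 0) x 2^4 = 0
  Digit '1' (value 1) x 2^3 = 8
  Digit '0' (value 0) x 2^2 = 0
  Digit '0' (value 0) x 2^1 = 0
  Digit '0' (value 0) x 2^0 = 0
Sum = 7816

7816


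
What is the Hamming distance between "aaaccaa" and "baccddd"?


Comparing "aaaccaa" and "baccddd" position by position:
  Position 0: 'a' vs 'b' => differ
  Position 1: 'a' vs 'a' => same
  Position 2: 'a' vs 'c' => differ
  Position 3: 'c' vs 'c' => same
  Position 4: 'c' vs 'd' => differ
  Position 5: 'a' vs 'd' => differ
  Position 6: 'a' vs 'd' => differ
Total differences (Hamming distance): 5

5


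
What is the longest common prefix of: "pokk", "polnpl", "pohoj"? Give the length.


Words: pokk, polnpl, pohoj
  Position 0: all 'p' => match
  Position 1: all 'o' => match
  Position 2: ('k', 'l', 'h') => mismatch, stop
LCP = "po" (length 2)

2


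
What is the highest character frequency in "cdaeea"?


Input: cdaeea
Character counts:
  'a': 2
  'c': 1
  'd': 1
  'e': 2
Maximum frequency: 2

2


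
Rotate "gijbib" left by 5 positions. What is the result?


Input: "gijbib", rotate left by 5
First 5 characters: "gijbi"
Remaining characters: "b"
Concatenate remaining + first: "b" + "gijbi" = "bgijbi"

bgijbi


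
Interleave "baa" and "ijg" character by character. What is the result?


Interleaving "baa" and "ijg":
  Position 0: 'b' from first, 'i' from second => "bi"
  Position 1: 'a' from first, 'j' from second => "aj"
  Position 2: 'a' from first, 'g' from second => "ag"
Result: biajag

biajag


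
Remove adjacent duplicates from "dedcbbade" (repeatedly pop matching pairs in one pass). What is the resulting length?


Input: dedcbbade
Stack-based adjacent duplicate removal:
  Read 'd': push. Stack: d
  Read 'e': push. Stack: de
  Read 'd': push. Stack: ded
  Read 'c': push. Stack: dedc
  Read 'b': push. Stack: dedcb
  Read 'b': matches stack top 'b' => pop. Stack: dedc
  Read 'a': push. Stack: dedca
  Read 'd': push. Stack: dedcad
  Read 'e': push. Stack: dedcade
Final stack: "dedcade" (length 7)

7


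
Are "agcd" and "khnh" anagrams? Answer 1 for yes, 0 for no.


Strings: "agcd", "khnh"
Sorted first:  acdg
Sorted second: hhkn
Differ at position 0: 'a' vs 'h' => not anagrams

0


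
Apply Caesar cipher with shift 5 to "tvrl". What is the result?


Caesar cipher: shift "tvrl" by 5
  't' (pos 19) + 5 = pos 24 = 'y'
  'v' (pos 21) + 5 = pos 0 = 'a'
  'r' (pos 17) + 5 = pos 22 = 'w'
  'l' (pos 11) + 5 = pos 16 = 'q'
Result: yawq

yawq


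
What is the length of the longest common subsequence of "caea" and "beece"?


LCS of "caea" and "beece"
DP table:
           b    e    e    c    e
      0    0    0    0    0    0
  c   0    0    0    0    1    1
  a   0    0    0    0    1    1
  e   0    0    1    1    1    2
  a   0    0    1    1    1    2
LCS length = dp[4][5] = 2

2


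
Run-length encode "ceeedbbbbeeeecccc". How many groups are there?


Input: ceeedbbbbeeeecccc
Scanning for consecutive runs:
  Group 1: 'c' x 1 (positions 0-0)
  Group 2: 'e' x 3 (positions 1-3)
  Group 3: 'd' x 1 (positions 4-4)
  Group 4: 'b' x 4 (positions 5-8)
  Group 5: 'e' x 4 (positions 9-12)
  Group 6: 'c' x 4 (positions 13-16)
Total groups: 6

6


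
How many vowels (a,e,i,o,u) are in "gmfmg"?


Input: gmfmg
Checking each character:
  'g' at position 0: consonant
  'm' at position 1: consonant
  'f' at position 2: consonant
  'm' at position 3: consonant
  'g' at position 4: consonant
Total vowels: 0

0


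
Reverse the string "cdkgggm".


Input: cdkgggm
Reading characters right to left:
  Position 6: 'm'
  Position 5: 'g'
  Position 4: 'g'
  Position 3: 'g'
  Position 2: 'k'
  Position 1: 'd'
  Position 0: 'c'
Reversed: mgggkdc

mgggkdc


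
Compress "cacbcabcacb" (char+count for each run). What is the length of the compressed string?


Input: cacbcabcacb
Runs:
  'c' x 1 => "c1"
  'a' x 1 => "a1"
  'c' x 1 => "c1"
  'b' x 1 => "b1"
  'c' x 1 => "c1"
  'a' x 1 => "a1"
  'b' x 1 => "b1"
  'c' x 1 => "c1"
  'a' x 1 => "a1"
  'c' x 1 => "c1"
  'b' x 1 => "b1"
Compressed: "c1a1c1b1c1a1b1c1a1c1b1"
Compressed length: 22

22


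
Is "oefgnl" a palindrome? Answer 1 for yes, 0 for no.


Input: oefgnl
Reversed: lngfeo
  Compare pos 0 ('o') with pos 5 ('l'): MISMATCH
  Compare pos 1 ('e') with pos 4 ('n'): MISMATCH
  Compare pos 2 ('f') with pos 3 ('g'): MISMATCH
Result: not a palindrome

0


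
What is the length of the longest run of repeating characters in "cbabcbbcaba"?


Input: "cbabcbbcaba"
Scanning for longest run:
  Position 1 ('b'): new char, reset run to 1
  Position 2 ('a'): new char, reset run to 1
  Position 3 ('b'): new char, reset run to 1
  Position 4 ('c'): new char, reset run to 1
  Position 5 ('b'): new char, reset run to 1
  Position 6 ('b'): continues run of 'b', length=2
  Position 7 ('c'): new char, reset run to 1
  Position 8 ('a'): new char, reset run to 1
  Position 9 ('b'): new char, reset run to 1
  Position 10 ('a'): new char, reset run to 1
Longest run: 'b' with length 2

2


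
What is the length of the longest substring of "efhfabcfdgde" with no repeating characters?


Input: "efhfabcfdgde"
Sliding window (track last position of each char):
  Position 0 ('e'): window [0,0] length 1 -- new best
  Position 1 ('f'): window [0,1] length 2 -- new best
  Position 2 ('h'): window [0,2] length 3 -- new best
  Position 3 ('f'): repeat (last at 1), move window start to 2
  Position 3 ('f'): window [2,3] length 2
  Position 4 ('a'): window [2,4] length 3
  Position 5 ('b'): window [2,5] length 4 -- new best
  Position 6 ('c'): window [2,6] length 5 -- new best
  Position 7 ('f'): repeat (last at 3), move window start to 4
  Position 7 ('f'): window [4,7] length 4
  Position 8 ('d'): window [4,8] length 5
  Position 9 ('g'): window [4,9] length 6 -- new best
  Position 10 ('d'): repeat (last at 8), move window start to 9
  Position 10 ('d'): window [9,10] length 2
  Position 11 ('e'): window [9,11] length 3
Longest substring with no repeats: "abcfdg" with length 6

6


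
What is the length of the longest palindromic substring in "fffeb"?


Input: "fffeb"
Checking substrings for palindromes:
  [0:3] "fff" (len 3) => palindrome
  [0:2] "ff" (len 2) => palindrome
  [1:3] "ff" (len 2) => palindrome
Longest palindromic substring: "fff" with length 3

3


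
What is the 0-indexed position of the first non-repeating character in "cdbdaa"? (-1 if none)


Input: cdbdaa
Character frequencies:
  'a': 2
  'b': 1
  'c': 1
  'd': 2
Scanning left to right for freq == 1:
  Position 0 ('c'): unique! => answer = 0

0


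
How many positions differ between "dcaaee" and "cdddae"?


Comparing "dcaaee" and "cdddae" position by position:
  Position 0: 'd' vs 'c' => DIFFER
  Position 1: 'c' vs 'd' => DIFFER
  Position 2: 'a' vs 'd' => DIFFER
  Position 3: 'a' vs 'd' => DIFFER
  Position 4: 'e' vs 'a' => DIFFER
  Position 5: 'e' vs 'e' => same
Positions that differ: 5

5


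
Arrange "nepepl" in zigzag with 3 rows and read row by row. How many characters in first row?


Zigzag "nepepl" into 3 rows:
Placing characters:
  'n' => row 0
  'e' => row 1
  'p' => row 2
  'e' => row 1
  'p' => row 0
  'l' => row 1
Rows:
  Row 0: "np"
  Row 1: "eel"
  Row 2: "p"
First row length: 2

2


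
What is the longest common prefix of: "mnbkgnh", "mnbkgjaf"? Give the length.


Words: mnbkgnh, mnbkgjaf
  Position 0: all 'm' => match
  Position 1: all 'n' => match
  Position 2: all 'b' => match
  Position 3: all 'k' => match
  Position 4: all 'g' => match
  Position 5: ('n', 'j') => mismatch, stop
LCP = "mnbkg" (length 5)

5


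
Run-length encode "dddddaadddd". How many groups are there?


Input: dddddaadddd
Scanning for consecutive runs:
  Group 1: 'd' x 5 (positions 0-4)
  Group 2: 'a' x 2 (positions 5-6)
  Group 3: 'd' x 4 (positions 7-10)
Total groups: 3

3


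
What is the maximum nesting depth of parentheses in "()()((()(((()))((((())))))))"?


Input: "()()((()(((()))((((())))))))"
Tracking depth:
  Position 0 '(': depth becomes 1
  Position 1 ')': depth becomes 0
  Position 2 '(': depth becomes 1
  Position 3 ')': depth becomes 0
  Position 4 '(': depth becomes 1
  Position 5 '(': depth becomes 2
  Position 6 '(': depth becomes 3
  Position 7 ')': depth becomes 2
  Position 8 '(': depth becomes 3
  Position 9 '(': depth becomes 4
  Position 10 '(': depth becomes 5
  Position 11 '(': depth becomes 6
  Position 12 ')': depth becomes 5
  Position 13 ')': depth becomes 4
  Position 14 ')': depth becomes 3
  Position 15 '(': depth becomes 4
  Position 16 '(': depth becomes 5
  Position 17 '(': depth becomes 6
  Position 18 '(': depth becomes 7
  Position 19 '(': depth becomes 8
  Position 20 ')': depth becomes 7
  Position 21 ')': depth becomes 6
  Position 22 ')': depth becomes 5
  Position 23 ')': depth becomes 4
  Position 24 ')': depth becomes 3
  Position 25 ')': depth becomes 2
  Position 26 ')': depth becomes 1
  Position 27 ')': depth becomes 0
Maximum depth reached: 8

8


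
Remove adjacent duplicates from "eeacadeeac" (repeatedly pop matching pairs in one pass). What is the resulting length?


Input: eeacadeeac
Stack-based adjacent duplicate removal:
  Read 'e': push. Stack: e
  Read 'e': matches stack top 'e' => pop. Stack: (empty)
  Read 'a': push. Stack: a
  Read 'c': push. Stack: ac
  Read 'a': push. Stack: aca
  Read 'd': push. Stack: acad
  Read 'e': push. Stack: acade
  Read 'e': matches stack top 'e' => pop. Stack: acad
  Read 'a': push. Stack: acada
  Read 'c': push. Stack: acadac
Final stack: "acadac" (length 6)

6


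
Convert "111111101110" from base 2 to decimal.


Input: "111111101110" in base 2
Positional expansion:
  Digit '1' (value 1) x 2^11 = 2048
  Digit '1' (value 1) x 2^10 = 1024
  Digit '1' (value 1) x 2^9 = 512
  Digit '1' (value 1) x 2^8 = 256
  Digit '1' (value 1) x 2^7 = 128
  Digit '1' (value 1) x 2^6 = 64
  Digit '1' (value 1) x 2^5 = 32
  Digit '0' (value 0) x 2^4 = 0
  Digit '1' (value 1) x 2^3 = 8
  Digit '1' (value 1) x 2^2 = 4
  Digit '1' (value 1) x 2^1 = 2
  Digit '0' (value 0) x 2^0 = 0
Sum = 4078

4078


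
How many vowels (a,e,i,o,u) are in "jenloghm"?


Input: jenloghm
Checking each character:
  'j' at position 0: consonant
  'e' at position 1: vowel (running total: 1)
  'n' at position 2: consonant
  'l' at position 3: consonant
  'o' at position 4: vowel (running total: 2)
  'g' at position 5: consonant
  'h' at position 6: consonant
  'm' at position 7: consonant
Total vowels: 2

2


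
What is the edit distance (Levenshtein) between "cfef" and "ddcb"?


Computing edit distance: "cfef" -> "ddcb"
DP table:
           d    d    c    b
      0    1    2    3    4
  c   1    1    2    2    3
  f   2    2    2    3    3
  e   3    3    3    3    4
  f   4    4    4    4    4
Edit distance = dp[4][4] = 4

4


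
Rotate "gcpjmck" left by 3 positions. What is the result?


Input: "gcpjmck", rotate left by 3
First 3 characters: "gcp"
Remaining characters: "jmck"
Concatenate remaining + first: "jmck" + "gcp" = "jmckgcp"

jmckgcp


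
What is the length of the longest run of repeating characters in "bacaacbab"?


Input: "bacaacbab"
Scanning for longest run:
  Position 1 ('a'): new char, reset run to 1
  Position 2 ('c'): new char, reset run to 1
  Position 3 ('a'): new char, reset run to 1
  Position 4 ('a'): continues run of 'a', length=2
  Position 5 ('c'): new char, reset run to 1
  Position 6 ('b'): new char, reset run to 1
  Position 7 ('a'): new char, reset run to 1
  Position 8 ('b'): new char, reset run to 1
Longest run: 'a' with length 2

2


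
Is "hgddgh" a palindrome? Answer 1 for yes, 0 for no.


Input: hgddgh
Reversed: hgddgh
  Compare pos 0 ('h') with pos 5 ('h'): match
  Compare pos 1 ('g') with pos 4 ('g'): match
  Compare pos 2 ('d') with pos 3 ('d'): match
Result: palindrome

1


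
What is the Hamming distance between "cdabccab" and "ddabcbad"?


Comparing "cdabccab" and "ddabcbad" position by position:
  Position 0: 'c' vs 'd' => differ
  Position 1: 'd' vs 'd' => same
  Position 2: 'a' vs 'a' => same
  Position 3: 'b' vs 'b' => same
  Position 4: 'c' vs 'c' => same
  Position 5: 'c' vs 'b' => differ
  Position 6: 'a' vs 'a' => same
  Position 7: 'b' vs 'd' => differ
Total differences (Hamming distance): 3

3


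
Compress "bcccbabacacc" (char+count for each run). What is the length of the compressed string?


Input: bcccbabacacc
Runs:
  'b' x 1 => "b1"
  'c' x 3 => "c3"
  'b' x 1 => "b1"
  'a' x 1 => "a1"
  'b' x 1 => "b1"
  'a' x 1 => "a1"
  'c' x 1 => "c1"
  'a' x 1 => "a1"
  'c' x 2 => "c2"
Compressed: "b1c3b1a1b1a1c1a1c2"
Compressed length: 18

18


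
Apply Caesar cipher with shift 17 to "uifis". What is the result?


Caesar cipher: shift "uifis" by 17
  'u' (pos 20) + 17 = pos 11 = 'l'
  'i' (pos 8) + 17 = pos 25 = 'z'
  'f' (pos 5) + 17 = pos 22 = 'w'
  'i' (pos 8) + 17 = pos 25 = 'z'
  's' (pos 18) + 17 = pos 9 = 'j'
Result: lzwzj

lzwzj


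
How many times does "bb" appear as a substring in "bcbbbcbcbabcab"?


Searching for "bb" in "bcbbbcbcbabcab"
Scanning each position:
  Position 0: "bc" => no
  Position 1: "cb" => no
  Position 2: "bb" => MATCH
  Position 3: "bb" => MATCH
  Position 4: "bc" => no
  Position 5: "cb" => no
  Position 6: "bc" => no
  Position 7: "cb" => no
  Position 8: "ba" => no
  Position 9: "ab" => no
  Position 10: "bc" => no
  Position 11: "ca" => no
  Position 12: "ab" => no
Total occurrences: 2

2
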